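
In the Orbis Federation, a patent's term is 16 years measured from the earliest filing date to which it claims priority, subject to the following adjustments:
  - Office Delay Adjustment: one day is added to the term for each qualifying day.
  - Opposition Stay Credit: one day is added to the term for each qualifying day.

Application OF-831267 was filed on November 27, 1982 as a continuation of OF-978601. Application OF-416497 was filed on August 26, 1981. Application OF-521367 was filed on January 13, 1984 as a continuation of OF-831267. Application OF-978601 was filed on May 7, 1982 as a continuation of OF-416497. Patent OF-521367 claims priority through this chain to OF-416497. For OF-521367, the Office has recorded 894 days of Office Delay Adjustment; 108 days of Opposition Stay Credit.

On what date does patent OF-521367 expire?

May 24, 2000

Earliest priority filing: 26 August 1981.
Base term: 26 August 1981 + 16 years → 26 August 1997.
Office Delay Adjustment: +894 days → 6 February 2000.
Opposition Stay Credit: +108 days → 24 May 2000.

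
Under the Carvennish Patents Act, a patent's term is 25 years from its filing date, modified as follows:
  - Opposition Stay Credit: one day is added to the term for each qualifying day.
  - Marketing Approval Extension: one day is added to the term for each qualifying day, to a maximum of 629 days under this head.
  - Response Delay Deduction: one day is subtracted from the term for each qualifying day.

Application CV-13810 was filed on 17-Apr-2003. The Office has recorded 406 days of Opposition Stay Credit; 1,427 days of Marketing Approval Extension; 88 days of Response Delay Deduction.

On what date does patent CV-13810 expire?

Base term: filing date + 25 years → 17 April 2028.
Opposition Stay Credit: +406 days → 28 May 2029.
Marketing Approval Extension: 1427 days claimed exceeds the 629-day cap, so +629 days → 16 February 2031.
Response Delay Deduction: −88 days → 20 November 2030.

November 20, 2030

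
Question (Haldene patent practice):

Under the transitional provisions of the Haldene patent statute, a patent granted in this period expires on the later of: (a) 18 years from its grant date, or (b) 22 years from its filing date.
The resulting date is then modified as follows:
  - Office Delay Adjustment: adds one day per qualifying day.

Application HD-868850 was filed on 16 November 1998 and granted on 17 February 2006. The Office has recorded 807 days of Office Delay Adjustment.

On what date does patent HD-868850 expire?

May 4, 2026

(a) grant + 18 years → 17 February 2024.
(b) filing + 22 years → 16 November 2020.
Later of the two: 17 February 2024.
Office Delay Adjustment: +807 days → 4 May 2026.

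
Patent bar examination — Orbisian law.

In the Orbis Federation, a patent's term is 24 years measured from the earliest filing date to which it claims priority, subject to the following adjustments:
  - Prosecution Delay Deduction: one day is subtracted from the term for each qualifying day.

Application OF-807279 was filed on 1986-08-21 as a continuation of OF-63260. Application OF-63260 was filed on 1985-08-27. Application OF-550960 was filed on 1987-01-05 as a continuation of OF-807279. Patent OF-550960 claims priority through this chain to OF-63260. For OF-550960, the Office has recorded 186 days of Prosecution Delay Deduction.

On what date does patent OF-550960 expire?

February 22, 2009

Earliest priority filing: 27 August 1985.
Base term: 27 August 1985 + 24 years → 27 August 2009.
Prosecution Delay Deduction: −186 days → 22 February 2009.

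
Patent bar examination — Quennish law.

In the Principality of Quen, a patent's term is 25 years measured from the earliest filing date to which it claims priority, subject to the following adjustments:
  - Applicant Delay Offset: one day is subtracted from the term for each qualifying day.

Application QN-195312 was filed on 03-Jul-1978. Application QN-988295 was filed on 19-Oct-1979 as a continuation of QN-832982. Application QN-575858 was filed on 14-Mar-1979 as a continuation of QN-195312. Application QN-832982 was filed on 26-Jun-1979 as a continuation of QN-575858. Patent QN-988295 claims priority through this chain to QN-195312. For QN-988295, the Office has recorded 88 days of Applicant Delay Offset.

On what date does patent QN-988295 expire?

April 6, 2003

Earliest priority filing: 3 July 1978.
Base term: 3 July 1978 + 25 years → 3 July 2003.
Applicant Delay Offset: −88 days → 6 April 2003.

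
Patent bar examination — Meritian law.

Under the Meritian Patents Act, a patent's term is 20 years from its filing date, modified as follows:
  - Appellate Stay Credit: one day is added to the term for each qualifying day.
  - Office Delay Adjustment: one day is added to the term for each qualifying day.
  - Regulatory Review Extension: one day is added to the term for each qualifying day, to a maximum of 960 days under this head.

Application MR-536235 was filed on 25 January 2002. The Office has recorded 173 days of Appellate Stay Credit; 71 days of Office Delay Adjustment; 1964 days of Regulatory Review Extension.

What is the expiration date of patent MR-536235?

2025-05-13

Base term: filing date + 20 years → 25 January 2022.
Appellate Stay Credit: +173 days → 17 July 2022.
Office Delay Adjustment: +71 days → 26 September 2022.
Regulatory Review Extension: 1964 days claimed exceeds the 960-day cap, so +960 days → 13 May 2025.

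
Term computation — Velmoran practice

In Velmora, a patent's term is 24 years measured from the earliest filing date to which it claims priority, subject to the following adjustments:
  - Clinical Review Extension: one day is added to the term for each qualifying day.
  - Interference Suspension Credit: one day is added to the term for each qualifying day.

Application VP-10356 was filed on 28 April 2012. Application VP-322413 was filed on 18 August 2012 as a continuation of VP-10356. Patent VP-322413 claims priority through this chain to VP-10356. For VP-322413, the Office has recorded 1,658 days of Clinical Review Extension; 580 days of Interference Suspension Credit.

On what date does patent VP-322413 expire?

June 14, 2042

Earliest priority filing: 28 April 2012.
Base term: 28 April 2012 + 24 years → 28 April 2036.
Clinical Review Extension: +1658 days → 11 November 2040.
Interference Suspension Credit: +580 days → 14 June 2042.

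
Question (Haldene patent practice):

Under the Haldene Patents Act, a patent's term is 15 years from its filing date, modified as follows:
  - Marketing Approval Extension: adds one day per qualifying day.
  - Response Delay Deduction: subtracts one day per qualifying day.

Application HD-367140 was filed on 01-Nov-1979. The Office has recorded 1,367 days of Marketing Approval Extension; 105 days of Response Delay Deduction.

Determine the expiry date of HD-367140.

1998-04-16

Base term: filing date + 15 years → 1 November 1994.
Marketing Approval Extension: +1367 days → 30 July 1998.
Response Delay Deduction: −105 days → 16 April 1998.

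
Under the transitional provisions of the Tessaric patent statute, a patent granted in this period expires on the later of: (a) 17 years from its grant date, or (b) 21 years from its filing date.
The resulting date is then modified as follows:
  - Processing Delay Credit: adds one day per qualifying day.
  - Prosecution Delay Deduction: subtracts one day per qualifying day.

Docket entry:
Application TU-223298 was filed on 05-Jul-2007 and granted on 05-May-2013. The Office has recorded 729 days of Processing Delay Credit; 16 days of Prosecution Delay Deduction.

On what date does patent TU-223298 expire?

(a) grant + 17 years → 5 May 2030.
(b) filing + 21 years → 5 July 2028.
Later of the two: 5 May 2030.
Processing Delay Credit: +729 days → 3 May 2032.
Prosecution Delay Deduction: −16 days → 17 April 2032.

2032-04-17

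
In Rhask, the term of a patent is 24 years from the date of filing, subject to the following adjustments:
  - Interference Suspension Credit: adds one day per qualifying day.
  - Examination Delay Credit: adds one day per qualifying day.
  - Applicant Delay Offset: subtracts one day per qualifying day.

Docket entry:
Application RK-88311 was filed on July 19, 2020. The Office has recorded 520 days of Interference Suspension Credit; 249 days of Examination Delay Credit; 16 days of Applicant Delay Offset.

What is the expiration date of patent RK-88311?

2046-08-11

Base term: filing date + 24 years → 19 July 2044.
Interference Suspension Credit: +520 days → 21 December 2045.
Examination Delay Credit: +249 days → 27 August 2046.
Applicant Delay Offset: −16 days → 11 August 2046.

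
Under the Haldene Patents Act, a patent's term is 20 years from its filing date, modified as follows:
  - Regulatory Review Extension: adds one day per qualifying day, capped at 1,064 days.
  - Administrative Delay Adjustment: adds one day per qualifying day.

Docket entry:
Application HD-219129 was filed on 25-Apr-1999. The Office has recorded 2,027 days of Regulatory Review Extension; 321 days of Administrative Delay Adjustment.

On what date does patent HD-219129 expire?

Base term: filing date + 20 years → 25 April 2019.
Regulatory Review Extension: 2027 days claimed exceeds the 1064-day cap, so +1064 days → 24 March 2022.
Administrative Delay Adjustment: +321 days → 8 February 2023.

2023-02-08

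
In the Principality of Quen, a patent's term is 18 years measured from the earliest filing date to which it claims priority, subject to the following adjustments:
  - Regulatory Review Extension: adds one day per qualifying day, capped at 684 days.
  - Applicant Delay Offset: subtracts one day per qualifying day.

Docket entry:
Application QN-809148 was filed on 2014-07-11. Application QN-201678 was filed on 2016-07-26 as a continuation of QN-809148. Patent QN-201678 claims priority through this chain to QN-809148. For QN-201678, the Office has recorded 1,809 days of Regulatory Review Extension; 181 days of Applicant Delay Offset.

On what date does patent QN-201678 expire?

November 26, 2033

Earliest priority filing: 11 July 2014.
Base term: 11 July 2014 + 18 years → 11 July 2032.
Regulatory Review Extension: 1809 days claimed exceeds the 684-day cap, so +684 days → 26 May 2034.
Applicant Delay Offset: −181 days → 26 November 2033.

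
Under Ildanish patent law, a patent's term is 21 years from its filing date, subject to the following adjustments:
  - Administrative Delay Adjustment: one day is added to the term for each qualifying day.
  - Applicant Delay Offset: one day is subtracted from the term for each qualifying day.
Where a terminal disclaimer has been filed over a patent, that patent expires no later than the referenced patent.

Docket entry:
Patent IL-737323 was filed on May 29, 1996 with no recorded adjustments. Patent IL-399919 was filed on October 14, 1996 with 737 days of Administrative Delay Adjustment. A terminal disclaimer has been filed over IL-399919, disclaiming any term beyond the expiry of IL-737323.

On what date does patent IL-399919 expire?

Natural term of IL-399919:
  Base: filing + 21 years → 14 October 2017.
  Administrative Delay Adjustment: +737 days → 21 October 2019.
Expiry of referenced patent IL-737323:
  Base: filing + 21 years → 29 May 2017.
Terminal disclaimer: IL-399919 expires on the earlier of 21 October 2019 and 29 May 2017.

May 29, 2017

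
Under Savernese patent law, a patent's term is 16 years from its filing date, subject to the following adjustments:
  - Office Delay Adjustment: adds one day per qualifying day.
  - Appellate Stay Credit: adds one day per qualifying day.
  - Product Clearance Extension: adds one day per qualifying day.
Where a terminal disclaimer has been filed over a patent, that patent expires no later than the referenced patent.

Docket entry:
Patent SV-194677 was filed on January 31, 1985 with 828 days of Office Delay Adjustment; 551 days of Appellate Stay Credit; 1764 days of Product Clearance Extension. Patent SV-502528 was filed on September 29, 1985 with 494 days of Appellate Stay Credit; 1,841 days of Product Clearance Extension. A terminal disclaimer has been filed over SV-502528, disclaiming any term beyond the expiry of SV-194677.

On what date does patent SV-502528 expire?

Natural term of SV-502528:
  Base: filing + 16 years → 29 September 2001.
  Appellate Stay Credit: +494 days → 5 February 2003.
  Product Clearance Extension: +1841 days → 20 February 2008.
Expiry of referenced patent SV-194677:
  Base: filing + 16 years → 31 January 2001.
  Office Delay Adjustment: +828 days → 9 May 2003.
  Appellate Stay Credit: +551 days → 10 November 2004.
  Product Clearance Extension: +1764 days → 9 September 2009.
Terminal disclaimer: SV-502528 expires on the earlier of 20 February 2008 and 9 September 2009.

2008-02-20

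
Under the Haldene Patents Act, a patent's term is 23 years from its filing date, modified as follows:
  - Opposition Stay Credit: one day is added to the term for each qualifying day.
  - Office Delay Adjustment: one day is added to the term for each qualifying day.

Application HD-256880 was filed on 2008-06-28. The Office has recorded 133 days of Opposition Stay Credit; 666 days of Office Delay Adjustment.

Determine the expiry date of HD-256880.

September 4, 2033

Base term: filing date + 23 years → 28 June 2031.
Opposition Stay Credit: +133 days → 8 November 2031.
Office Delay Adjustment: +666 days → 4 September 2033.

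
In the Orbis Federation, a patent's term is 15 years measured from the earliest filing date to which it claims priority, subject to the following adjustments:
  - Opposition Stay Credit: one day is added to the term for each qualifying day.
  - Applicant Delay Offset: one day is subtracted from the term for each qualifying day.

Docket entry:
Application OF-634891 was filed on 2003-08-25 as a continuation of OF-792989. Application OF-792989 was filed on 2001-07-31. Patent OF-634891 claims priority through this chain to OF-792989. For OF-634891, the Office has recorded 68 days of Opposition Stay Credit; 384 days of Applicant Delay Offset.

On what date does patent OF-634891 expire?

September 19, 2015

Earliest priority filing: 31 July 2001.
Base term: 31 July 2001 + 15 years → 31 July 2016.
Opposition Stay Credit: +68 days → 7 October 2016.
Applicant Delay Offset: −384 days → 19 September 2015.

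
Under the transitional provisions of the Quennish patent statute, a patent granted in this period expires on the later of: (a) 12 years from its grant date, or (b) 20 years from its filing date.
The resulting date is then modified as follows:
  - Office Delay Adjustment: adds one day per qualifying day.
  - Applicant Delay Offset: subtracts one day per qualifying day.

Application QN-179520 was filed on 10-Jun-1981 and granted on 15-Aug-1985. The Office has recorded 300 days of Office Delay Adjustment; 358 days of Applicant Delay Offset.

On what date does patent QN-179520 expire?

2001-04-13

(a) grant + 12 years → 15 August 1997.
(b) filing + 20 years → 10 June 2001.
Later of the two: 10 June 2001.
Office Delay Adjustment: +300 days → 6 April 2002.
Applicant Delay Offset: −358 days → 13 April 2001.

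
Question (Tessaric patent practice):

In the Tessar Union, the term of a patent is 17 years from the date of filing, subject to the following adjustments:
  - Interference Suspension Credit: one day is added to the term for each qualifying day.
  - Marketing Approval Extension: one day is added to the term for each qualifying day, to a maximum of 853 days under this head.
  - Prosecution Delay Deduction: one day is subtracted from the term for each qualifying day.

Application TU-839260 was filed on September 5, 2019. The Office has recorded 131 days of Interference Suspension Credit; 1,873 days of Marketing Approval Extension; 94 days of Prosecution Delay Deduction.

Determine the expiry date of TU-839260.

Base term: filing date + 17 years → 5 September 2036.
Interference Suspension Credit: +131 days → 14 January 2037.
Marketing Approval Extension: 1873 days claimed exceeds the 853-day cap, so +853 days → 17 May 2039.
Prosecution Delay Deduction: −94 days → 12 February 2039.

February 12, 2039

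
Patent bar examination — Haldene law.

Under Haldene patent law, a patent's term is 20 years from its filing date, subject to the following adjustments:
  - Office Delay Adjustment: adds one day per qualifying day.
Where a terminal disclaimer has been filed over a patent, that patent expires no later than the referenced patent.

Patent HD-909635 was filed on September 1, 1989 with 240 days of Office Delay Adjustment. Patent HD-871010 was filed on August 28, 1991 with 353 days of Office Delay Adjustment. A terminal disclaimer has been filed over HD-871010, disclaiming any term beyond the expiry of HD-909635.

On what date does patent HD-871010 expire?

April 29, 2010

Natural term of HD-871010:
  Base: filing + 20 years → 28 August 2011.
  Office Delay Adjustment: +353 days → 15 August 2012.
Expiry of referenced patent HD-909635:
  Base: filing + 20 years → 1 September 2009.
  Office Delay Adjustment: +240 days → 29 April 2010.
Terminal disclaimer: HD-871010 expires on the earlier of 15 August 2012 and 29 April 2010.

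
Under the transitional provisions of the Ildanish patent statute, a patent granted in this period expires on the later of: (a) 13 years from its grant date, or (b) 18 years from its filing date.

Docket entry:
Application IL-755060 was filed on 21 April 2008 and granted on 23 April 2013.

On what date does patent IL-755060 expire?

(a) grant + 13 years → 23 April 2026.
(b) filing + 18 years → 21 April 2026.
Later of the two: 23 April 2026.

2026-04-23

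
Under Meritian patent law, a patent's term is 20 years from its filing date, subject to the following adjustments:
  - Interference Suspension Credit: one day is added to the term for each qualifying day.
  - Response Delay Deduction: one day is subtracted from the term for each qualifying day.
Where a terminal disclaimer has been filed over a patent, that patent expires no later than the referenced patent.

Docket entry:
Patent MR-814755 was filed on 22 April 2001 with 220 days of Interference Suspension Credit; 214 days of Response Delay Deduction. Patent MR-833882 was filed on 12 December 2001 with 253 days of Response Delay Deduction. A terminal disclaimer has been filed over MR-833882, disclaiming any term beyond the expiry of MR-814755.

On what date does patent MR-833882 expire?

April 3, 2021

Natural term of MR-833882:
  Base: filing + 20 years → 12 December 2021.
  Response Delay Deduction: −253 days → 3 April 2021.
Expiry of referenced patent MR-814755:
  Base: filing + 20 years → 22 April 2021.
  Interference Suspension Credit: +220 days → 28 November 2021.
  Response Delay Deduction: −214 days → 28 April 2021.
Terminal disclaimer: MR-833882 expires on the earlier of 3 April 2021 and 28 April 2021.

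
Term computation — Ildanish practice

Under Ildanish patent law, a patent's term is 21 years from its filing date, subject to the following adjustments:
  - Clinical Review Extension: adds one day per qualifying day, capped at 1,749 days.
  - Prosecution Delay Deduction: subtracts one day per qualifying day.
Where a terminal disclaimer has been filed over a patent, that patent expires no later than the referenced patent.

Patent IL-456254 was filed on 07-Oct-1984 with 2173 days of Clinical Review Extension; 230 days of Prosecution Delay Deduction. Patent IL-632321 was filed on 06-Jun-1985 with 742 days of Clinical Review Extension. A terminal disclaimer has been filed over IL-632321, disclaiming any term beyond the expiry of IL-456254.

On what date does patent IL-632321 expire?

Natural term of IL-632321:
  Base: filing + 21 years → 6 June 2006.
  Clinical Review Extension: 742 days (within the 1749-day cap) → +742 days → 17 June 2008.
Expiry of referenced patent IL-456254:
  Base: filing + 21 years → 7 October 2005.
  Clinical Review Extension: 2173 days claimed exceeds the 1749-day cap, so +1749 days → 22 July 2010.
  Prosecution Delay Deduction: −230 days → 4 December 2009.
Terminal disclaimer: IL-632321 expires on the earlier of 17 June 2008 and 4 December 2009.

June 17, 2008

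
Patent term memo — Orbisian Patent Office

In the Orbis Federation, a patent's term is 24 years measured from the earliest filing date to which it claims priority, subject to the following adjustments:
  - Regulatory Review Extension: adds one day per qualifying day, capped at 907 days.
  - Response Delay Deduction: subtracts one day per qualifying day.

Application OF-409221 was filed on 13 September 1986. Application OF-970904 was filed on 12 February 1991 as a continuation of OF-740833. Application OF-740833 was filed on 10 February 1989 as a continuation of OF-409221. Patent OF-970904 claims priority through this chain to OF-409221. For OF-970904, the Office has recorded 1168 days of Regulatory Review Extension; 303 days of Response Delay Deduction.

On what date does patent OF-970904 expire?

Earliest priority filing: 13 September 1986.
Base term: 13 September 1986 + 24 years → 13 September 2010.
Regulatory Review Extension: 1168 days claimed exceeds the 907-day cap, so +907 days → 8 March 2013.
Response Delay Deduction: −303 days → 9 May 2012.

May 9, 2012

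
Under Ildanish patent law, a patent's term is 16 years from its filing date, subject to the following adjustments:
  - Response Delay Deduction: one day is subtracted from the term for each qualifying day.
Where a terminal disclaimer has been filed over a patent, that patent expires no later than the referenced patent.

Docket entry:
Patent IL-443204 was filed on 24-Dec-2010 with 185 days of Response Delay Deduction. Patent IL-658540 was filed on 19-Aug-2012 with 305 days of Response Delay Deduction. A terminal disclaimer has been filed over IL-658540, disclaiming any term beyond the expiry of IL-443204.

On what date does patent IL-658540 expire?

Natural term of IL-658540:
  Base: filing + 16 years → 19 August 2028.
  Response Delay Deduction: −305 days → 19 October 2027.
Expiry of referenced patent IL-443204:
  Base: filing + 16 years → 24 December 2026.
  Response Delay Deduction: −185 days → 22 June 2026.
Terminal disclaimer: IL-658540 expires on the earlier of 19 October 2027 and 22 June 2026.

2026-06-22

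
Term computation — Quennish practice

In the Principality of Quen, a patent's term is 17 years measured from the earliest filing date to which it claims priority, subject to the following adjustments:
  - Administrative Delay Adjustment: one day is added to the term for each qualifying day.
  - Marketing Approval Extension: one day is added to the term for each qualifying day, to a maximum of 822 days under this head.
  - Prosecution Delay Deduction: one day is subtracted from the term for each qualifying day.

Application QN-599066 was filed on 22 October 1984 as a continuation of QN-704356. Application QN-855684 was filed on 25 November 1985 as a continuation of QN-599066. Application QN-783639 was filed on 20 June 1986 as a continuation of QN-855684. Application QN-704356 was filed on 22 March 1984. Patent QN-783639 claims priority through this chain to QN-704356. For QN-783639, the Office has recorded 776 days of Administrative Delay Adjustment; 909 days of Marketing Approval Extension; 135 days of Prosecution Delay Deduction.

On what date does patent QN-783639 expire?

March 24, 2005

Earliest priority filing: 22 March 1984.
Base term: 22 March 1984 + 17 years → 22 March 2001.
Administrative Delay Adjustment: +776 days → 7 May 2003.
Marketing Approval Extension: 909 days claimed exceeds the 822-day cap, so +822 days → 6 August 2005.
Prosecution Delay Deduction: −135 days → 24 March 2005.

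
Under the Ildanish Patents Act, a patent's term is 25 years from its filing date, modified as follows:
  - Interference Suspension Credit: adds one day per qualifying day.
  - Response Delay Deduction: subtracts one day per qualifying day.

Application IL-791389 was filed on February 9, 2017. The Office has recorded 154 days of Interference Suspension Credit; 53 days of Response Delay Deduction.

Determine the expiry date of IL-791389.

Base term: filing date + 25 years → 9 February 2042.
Interference Suspension Credit: +154 days → 13 July 2042.
Response Delay Deduction: −53 days → 21 May 2042.

May 21, 2042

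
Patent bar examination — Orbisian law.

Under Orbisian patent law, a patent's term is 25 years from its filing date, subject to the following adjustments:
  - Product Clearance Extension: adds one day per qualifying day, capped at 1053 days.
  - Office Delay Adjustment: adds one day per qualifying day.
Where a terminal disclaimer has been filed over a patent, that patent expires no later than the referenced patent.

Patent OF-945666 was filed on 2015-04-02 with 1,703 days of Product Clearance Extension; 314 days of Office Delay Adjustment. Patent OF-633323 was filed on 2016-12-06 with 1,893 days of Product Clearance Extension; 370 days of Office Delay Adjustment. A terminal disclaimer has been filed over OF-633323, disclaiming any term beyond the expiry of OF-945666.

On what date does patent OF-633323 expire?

Natural term of OF-633323:
  Base: filing + 25 years → 6 December 2041.
  Product Clearance Extension: 1893 days claimed exceeds the 1053-day cap, so +1053 days → 24 October 2044.
  Office Delay Adjustment: +370 days → 29 October 2045.
Expiry of referenced patent OF-945666:
  Base: filing + 25 years → 2 April 2040.
  Product Clearance Extension: 1703 days claimed exceeds the 1053-day cap, so +1053 days → 19 February 2043.
  Office Delay Adjustment: +314 days → 30 December 2043.
Terminal disclaimer: OF-633323 expires on the earlier of 29 October 2045 and 30 December 2043.

2043-12-30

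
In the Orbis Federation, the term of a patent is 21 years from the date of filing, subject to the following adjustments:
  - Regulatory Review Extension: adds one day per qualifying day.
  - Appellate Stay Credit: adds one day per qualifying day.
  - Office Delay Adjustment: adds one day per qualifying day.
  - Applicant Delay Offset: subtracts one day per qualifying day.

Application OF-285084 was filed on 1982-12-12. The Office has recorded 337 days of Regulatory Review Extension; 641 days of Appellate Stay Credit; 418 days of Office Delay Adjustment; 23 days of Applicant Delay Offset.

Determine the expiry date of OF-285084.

Base term: filing date + 21 years → 12 December 2003.
Regulatory Review Extension: +337 days → 13 November 2004.
Appellate Stay Credit: +641 days → 16 August 2006.
Office Delay Adjustment: +418 days → 8 October 2007.
Applicant Delay Offset: −23 days → 15 September 2007.

September 15, 2007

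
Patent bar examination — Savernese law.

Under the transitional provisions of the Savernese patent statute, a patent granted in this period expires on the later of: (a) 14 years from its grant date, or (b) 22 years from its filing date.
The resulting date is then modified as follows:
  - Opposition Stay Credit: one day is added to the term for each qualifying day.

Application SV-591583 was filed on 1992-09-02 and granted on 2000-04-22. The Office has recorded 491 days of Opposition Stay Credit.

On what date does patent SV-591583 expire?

(a) grant + 14 years → 22 April 2014.
(b) filing + 22 years → 2 September 2014.
Later of the two: 2 September 2014.
Opposition Stay Credit: +491 days → 6 January 2016.

2016-01-06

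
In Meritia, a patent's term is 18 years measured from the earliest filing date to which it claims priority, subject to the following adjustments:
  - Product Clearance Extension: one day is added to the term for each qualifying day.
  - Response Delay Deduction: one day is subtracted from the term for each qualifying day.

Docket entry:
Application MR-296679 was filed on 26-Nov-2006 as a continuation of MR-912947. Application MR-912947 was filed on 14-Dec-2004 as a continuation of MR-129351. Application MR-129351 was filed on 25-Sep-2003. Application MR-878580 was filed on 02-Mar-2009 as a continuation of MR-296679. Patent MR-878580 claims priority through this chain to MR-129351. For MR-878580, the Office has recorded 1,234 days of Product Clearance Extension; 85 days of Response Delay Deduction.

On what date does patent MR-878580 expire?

November 17, 2024

Earliest priority filing: 25 September 2003.
Base term: 25 September 2003 + 18 years → 25 September 2021.
Product Clearance Extension: +1234 days → 10 February 2025.
Response Delay Deduction: −85 days → 17 November 2024.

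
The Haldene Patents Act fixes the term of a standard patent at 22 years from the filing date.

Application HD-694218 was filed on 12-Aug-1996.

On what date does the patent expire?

2018-08-12

Filing date + 22 years → 12 August 2018.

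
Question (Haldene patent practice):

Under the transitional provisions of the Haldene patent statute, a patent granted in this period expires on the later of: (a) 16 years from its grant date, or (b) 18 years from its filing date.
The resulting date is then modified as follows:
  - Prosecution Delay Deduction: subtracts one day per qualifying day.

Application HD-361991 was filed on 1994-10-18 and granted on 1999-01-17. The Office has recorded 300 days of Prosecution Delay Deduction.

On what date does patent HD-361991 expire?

March 23, 2014

(a) grant + 16 years → 17 January 2015.
(b) filing + 18 years → 18 October 2012.
Later of the two: 17 January 2015.
Prosecution Delay Deduction: −300 days → 23 March 2014.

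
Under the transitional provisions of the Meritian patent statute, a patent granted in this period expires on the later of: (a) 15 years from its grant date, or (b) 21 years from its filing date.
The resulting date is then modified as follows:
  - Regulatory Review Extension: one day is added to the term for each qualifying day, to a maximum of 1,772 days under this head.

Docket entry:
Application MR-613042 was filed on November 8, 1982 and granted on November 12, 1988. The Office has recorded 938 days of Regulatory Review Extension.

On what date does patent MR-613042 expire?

(a) grant + 15 years → 12 November 2003.
(b) filing + 21 years → 8 November 2003.
Later of the two: 12 November 2003.
Regulatory Review Extension: 938 days (within the 1772-day cap) → +938 days → 7 June 2006.

2006-06-07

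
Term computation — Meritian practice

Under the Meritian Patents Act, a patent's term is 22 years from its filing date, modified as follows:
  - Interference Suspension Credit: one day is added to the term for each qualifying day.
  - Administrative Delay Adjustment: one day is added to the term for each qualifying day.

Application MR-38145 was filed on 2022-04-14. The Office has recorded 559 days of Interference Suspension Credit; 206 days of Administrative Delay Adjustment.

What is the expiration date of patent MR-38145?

2046-05-19

Base term: filing date + 22 years → 14 April 2044.
Interference Suspension Credit: +559 days → 25 October 2045.
Administrative Delay Adjustment: +206 days → 19 May 2046.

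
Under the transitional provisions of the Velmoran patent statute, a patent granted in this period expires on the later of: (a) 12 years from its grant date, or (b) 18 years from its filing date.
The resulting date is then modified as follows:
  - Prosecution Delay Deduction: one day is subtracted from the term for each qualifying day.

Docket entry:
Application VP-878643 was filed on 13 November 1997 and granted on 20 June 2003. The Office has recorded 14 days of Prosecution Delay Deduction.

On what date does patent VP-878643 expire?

(a) grant + 12 years → 20 June 2015.
(b) filing + 18 years → 13 November 2015.
Later of the two: 13 November 2015.
Prosecution Delay Deduction: −14 days → 30 October 2015.

October 30, 2015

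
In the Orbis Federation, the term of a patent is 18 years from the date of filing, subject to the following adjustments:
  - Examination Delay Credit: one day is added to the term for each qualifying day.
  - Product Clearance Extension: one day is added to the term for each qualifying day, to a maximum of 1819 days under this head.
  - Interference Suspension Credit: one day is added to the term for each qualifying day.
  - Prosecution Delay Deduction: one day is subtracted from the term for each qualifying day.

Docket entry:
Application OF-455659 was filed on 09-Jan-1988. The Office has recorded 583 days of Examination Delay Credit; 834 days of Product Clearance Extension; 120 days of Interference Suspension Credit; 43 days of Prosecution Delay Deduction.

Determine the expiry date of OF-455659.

Base term: filing date + 18 years → 9 January 2006.
Examination Delay Credit: +583 days → 15 August 2007.
Product Clearance Extension: 834 days (within the 1819-day cap) → +834 days → 26 November 2009.
Interference Suspension Credit: +120 days → 26 March 2010.
Prosecution Delay Deduction: −43 days → 11 February 2010.

2010-02-11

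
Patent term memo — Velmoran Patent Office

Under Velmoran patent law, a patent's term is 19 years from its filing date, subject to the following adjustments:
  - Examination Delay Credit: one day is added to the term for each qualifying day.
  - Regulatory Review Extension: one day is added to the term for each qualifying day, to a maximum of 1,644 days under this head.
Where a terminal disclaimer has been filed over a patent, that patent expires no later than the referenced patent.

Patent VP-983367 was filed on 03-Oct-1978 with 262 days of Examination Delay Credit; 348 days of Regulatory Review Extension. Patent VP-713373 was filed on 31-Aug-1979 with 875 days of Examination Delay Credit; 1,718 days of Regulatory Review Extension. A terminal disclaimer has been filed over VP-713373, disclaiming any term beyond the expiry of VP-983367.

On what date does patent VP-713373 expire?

Natural term of VP-713373:
  Base: filing + 19 years → 31 August 1998.
  Examination Delay Credit: +875 days → 22 January 2001.
  Regulatory Review Extension: 1718 days claimed exceeds the 1644-day cap, so +1644 days → 24 July 2005.
Expiry of referenced patent VP-983367:
  Base: filing + 19 years → 3 October 1997.
  Examination Delay Credit: +262 days → 22 June 1998.
  Regulatory Review Extension: 348 days (within the 1644-day cap) → +348 days → 5 June 1999.
Terminal disclaimer: VP-713373 expires on the earlier of 24 July 2005 and 5 June 1999.

June 5, 1999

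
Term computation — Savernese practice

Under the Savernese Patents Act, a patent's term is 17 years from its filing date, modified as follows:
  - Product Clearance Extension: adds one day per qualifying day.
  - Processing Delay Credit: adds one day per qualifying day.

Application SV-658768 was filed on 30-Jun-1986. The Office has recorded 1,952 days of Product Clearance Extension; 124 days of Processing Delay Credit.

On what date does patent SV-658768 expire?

Base term: filing date + 17 years → 30 June 2003.
Product Clearance Extension: +1952 days → 2 November 2008.
Processing Delay Credit: +124 days → 6 March 2009.

March 6, 2009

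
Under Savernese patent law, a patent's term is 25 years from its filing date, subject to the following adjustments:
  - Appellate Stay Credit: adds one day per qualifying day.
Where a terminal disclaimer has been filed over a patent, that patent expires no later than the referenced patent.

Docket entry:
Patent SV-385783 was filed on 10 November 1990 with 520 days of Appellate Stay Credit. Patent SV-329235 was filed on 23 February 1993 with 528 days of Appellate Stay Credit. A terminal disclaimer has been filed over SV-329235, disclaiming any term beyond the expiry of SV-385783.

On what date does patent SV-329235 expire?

Natural term of SV-329235:
  Base: filing + 25 years → 23 February 2018.
  Appellate Stay Credit: +528 days → 5 August 2019.
Expiry of referenced patent SV-385783:
  Base: filing + 25 years → 10 November 2015.
  Appellate Stay Credit: +520 days → 13 April 2017.
Terminal disclaimer: SV-329235 expires on the earlier of 5 August 2019 and 13 April 2017.

April 13, 2017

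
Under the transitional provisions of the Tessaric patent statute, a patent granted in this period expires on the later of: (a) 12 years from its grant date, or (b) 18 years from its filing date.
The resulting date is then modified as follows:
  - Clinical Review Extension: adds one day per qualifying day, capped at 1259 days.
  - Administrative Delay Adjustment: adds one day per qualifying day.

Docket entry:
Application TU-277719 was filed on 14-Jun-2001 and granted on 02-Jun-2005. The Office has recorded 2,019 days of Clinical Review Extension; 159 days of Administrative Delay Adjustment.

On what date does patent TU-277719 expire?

(a) grant + 12 years → 2 June 2017.
(b) filing + 18 years → 14 June 2019.
Later of the two: 14 June 2019.
Clinical Review Extension: 2019 days claimed exceeds the 1259-day cap, so +1259 days → 24 November 2022.
Administrative Delay Adjustment: +159 days → 2 May 2023.

2023-05-02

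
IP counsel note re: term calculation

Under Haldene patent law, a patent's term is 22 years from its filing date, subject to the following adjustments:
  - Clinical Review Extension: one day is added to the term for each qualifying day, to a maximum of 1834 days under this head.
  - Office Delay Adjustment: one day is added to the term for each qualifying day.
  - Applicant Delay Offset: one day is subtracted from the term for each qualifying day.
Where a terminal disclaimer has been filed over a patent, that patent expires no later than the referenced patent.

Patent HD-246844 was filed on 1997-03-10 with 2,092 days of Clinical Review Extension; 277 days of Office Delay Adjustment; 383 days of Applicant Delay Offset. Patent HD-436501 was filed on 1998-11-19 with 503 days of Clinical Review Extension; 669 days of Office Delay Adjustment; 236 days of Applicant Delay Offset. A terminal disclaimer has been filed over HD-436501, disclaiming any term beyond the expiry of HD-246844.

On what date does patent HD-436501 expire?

Natural term of HD-436501:
  Base: filing + 22 years → 19 November 2020.
  Clinical Review Extension: 503 days (within the 1834-day cap) → +503 days → 6 April 2022.
  Office Delay Adjustment: +669 days → 4 February 2024.
  Applicant Delay Offset: −236 days → 13 June 2023.
Expiry of referenced patent HD-246844:
  Base: filing + 22 years → 10 March 2019.
  Clinical Review Extension: 2092 days claimed exceeds the 1834-day cap, so +1834 days → 17 March 2024.
  Office Delay Adjustment: +277 days → 19 December 2024.
  Applicant Delay Offset: −383 days → 2 December 2023.
Terminal disclaimer: HD-436501 expires on the earlier of 13 June 2023 and 2 December 2023.

2023-06-13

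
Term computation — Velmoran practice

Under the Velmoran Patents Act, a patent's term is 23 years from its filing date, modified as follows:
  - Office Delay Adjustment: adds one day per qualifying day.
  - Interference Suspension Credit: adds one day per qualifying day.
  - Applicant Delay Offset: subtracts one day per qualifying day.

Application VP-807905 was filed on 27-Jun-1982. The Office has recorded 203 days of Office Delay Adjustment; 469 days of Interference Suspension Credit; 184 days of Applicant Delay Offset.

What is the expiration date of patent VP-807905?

October 28, 2006

Base term: filing date + 23 years → 27 June 2005.
Office Delay Adjustment: +203 days → 16 January 2006.
Interference Suspension Credit: +469 days → 30 April 2007.
Applicant Delay Offset: −184 days → 28 October 2006.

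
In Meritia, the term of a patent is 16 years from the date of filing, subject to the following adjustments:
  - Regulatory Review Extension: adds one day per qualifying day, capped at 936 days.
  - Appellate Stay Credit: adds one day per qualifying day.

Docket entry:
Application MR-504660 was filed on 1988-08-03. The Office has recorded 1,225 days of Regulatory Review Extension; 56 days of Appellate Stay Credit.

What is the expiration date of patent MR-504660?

April 22, 2007

Base term: filing date + 16 years → 3 August 2004.
Regulatory Review Extension: 1225 days claimed exceeds the 936-day cap, so +936 days → 25 February 2007.
Appellate Stay Credit: +56 days → 22 April 2007.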